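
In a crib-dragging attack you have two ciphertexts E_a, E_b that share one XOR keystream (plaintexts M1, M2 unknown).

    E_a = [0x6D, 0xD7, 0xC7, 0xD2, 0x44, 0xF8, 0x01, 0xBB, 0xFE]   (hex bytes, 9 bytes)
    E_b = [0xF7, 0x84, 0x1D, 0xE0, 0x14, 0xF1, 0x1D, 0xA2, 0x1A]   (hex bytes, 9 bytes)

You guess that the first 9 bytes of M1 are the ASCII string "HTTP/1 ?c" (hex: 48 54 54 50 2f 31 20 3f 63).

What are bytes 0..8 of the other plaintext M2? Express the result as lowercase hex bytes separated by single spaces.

d2 07 8e 62 7f 38 3c 26 87

First, E_a ⊕ E_b = (M1 ⊕ K) ⊕ (M2 ⊕ K) = M1 ⊕ M2, so the key drops out. Then M2 = (M1 ⊕ M2) ⊕ M1 over the first 9 bytes.
byte 0: (6d ^ f7) ^ 48 = 9a ^ 48 = d2
byte 1: (d7 ^ 84) ^ 54 = 53 ^ 54 = 07
byte 2: (c7 ^ 1d) ^ 54 = da ^ 54 = 8e
byte 3: (d2 ^ e0) ^ 50 = 32 ^ 50 = 62
byte 4: (44 ^ 14) ^ 2f = 50 ^ 2f = 7f
byte 5: (f8 ^ f1) ^ 31 = 09 ^ 31 = 38
byte 6: (01 ^ 1d) ^ 20 = 1c ^ 20 = 3c
byte 7: (bb ^ a2) ^ 3f = 19 ^ 3f = 26
byte 8: (fe ^ 1a) ^ 63 = e4 ^ 63 = 87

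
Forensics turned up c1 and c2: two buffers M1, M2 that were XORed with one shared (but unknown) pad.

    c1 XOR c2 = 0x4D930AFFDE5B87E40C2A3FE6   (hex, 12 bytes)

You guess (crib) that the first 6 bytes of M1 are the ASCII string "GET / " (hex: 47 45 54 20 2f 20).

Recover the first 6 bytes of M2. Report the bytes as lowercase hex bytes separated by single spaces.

0a d6 5e df f1 7b

Since c1 ⊕ c2 = M1 ⊕ M2, XORing with the guessed M1 bytes yields the corresponding M2 bytes: M2 = (c1 ⊕ c2) ⊕ M1.
4d ⊕ 47 = 0a
93 ⊕ 45 = d6
0a ⊕ 54 = 5e
ff ⊕ 20 = df
de ⊕ 2f = f1
5b ⊕ 20 = 7b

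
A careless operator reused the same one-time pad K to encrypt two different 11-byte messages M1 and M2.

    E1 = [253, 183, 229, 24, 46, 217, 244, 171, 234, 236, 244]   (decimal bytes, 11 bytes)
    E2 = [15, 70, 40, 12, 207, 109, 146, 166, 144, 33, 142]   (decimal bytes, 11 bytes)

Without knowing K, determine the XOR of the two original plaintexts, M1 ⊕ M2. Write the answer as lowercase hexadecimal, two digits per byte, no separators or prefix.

f2f1cd14e1b4660d7acd7a

E1 ⊕ E2 = (M1 ⊕ K) ⊕ (M2 ⊕ K) = M1 ⊕ M2 — the shared key cancels under XOR.
253 xor  15 = 242
183 xor  70 = 241
229 xor  40 = 205
 24 xor  12 =  20
 46 xor 207 = 225
217 xor 109 = 180
244 xor 146 = 102
171 xor 166 =  13
234 xor 144 = 122
236 xor  33 = 205
244 xor 142 = 122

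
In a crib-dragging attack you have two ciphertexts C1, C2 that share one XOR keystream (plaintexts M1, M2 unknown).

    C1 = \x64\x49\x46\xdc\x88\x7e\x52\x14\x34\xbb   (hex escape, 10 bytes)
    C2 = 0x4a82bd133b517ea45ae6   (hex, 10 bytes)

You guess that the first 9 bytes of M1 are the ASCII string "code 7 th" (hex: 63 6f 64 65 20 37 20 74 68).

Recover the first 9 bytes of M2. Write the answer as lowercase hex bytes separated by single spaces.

First, C1 ⊕ C2 = (M1 ⊕ K) ⊕ (M2 ⊕ K) = M1 ⊕ M2, so the key drops out. Then M2 = (M1 ⊕ M2) ⊕ M1 over the first 9 bytes.
byte 0: (64 xor 4a) xor 63 = 2e xor 63 = 4d
byte 1: (49 xor 82) xor 6f = cb xor 6f = a4
byte 2: (46 xor bd) xor 64 = fb xor 64 = 9f
byte 3: (dc xor 13) xor 65 = cf xor 65 = aa
byte 4: (88 xor 3b) xor 20 = b3 xor 20 = 93
byte 5: (7e xor 51) xor 37 = 2f xor 37 = 18
byte 6: (52 xor 7e) xor 20 = 2c xor 20 = 0c
byte 7: (14 xor a4) xor 74 = b0 xor 74 = c4
byte 8: (34 xor 5a) xor 68 = 6e xor 68 = 06

4d a4 9f aa 93 18 0c c4 06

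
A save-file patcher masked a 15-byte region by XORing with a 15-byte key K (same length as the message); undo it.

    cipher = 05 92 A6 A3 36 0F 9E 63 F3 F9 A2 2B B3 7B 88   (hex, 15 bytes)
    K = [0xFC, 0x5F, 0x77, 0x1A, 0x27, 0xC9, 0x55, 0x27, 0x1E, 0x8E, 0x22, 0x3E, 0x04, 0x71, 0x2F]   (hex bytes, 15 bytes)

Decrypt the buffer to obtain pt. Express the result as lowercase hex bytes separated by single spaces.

00000101 XOR 11111100 = 11111001
10010010 XOR 01011111 = 11001101
10100110 XOR 01110111 = 11010001
10100011 XOR 00011010 = 10111001
00110110 XOR 00100111 = 00010001
00001111 XOR 11001001 = 11000110
10011110 XOR 01010101 = 11001011
01100011 XOR 00100111 = 01000100
11110011 XOR 00011110 = 11101101
11111001 XOR 10001110 = 01110111
10100010 XOR 00100010 = 10000000
00101011 XOR 00111110 = 00010101
10110011 XOR 00000100 = 10110111
01111011 XOR 01110001 = 00001010
10001000 XOR 00101111 = 10100111

f9 cd d1 b9 11 c6 cb 44 ed 77 80 15 b7 0a a7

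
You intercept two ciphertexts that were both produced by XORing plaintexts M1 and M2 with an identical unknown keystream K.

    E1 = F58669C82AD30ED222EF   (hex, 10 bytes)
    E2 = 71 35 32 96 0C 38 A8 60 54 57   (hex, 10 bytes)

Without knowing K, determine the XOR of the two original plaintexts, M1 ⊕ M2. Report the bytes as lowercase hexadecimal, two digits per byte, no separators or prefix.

E1 ⊕ E2 = (M1 ⊕ K) ⊕ (M2 ⊕ K) = M1 ⊕ M2 — the shared key cancels under XOR.
byte 0: f5 ^ 71 = 84
byte 1: 86 ^ 35 = b3
byte 2: 69 ^ 32 = 5b
byte 3: c8 ^ 96 = 5e
byte 4: 2a ^ 0c = 26
byte 5: d3 ^ 38 = eb
byte 6: 0e ^ a8 = a6
byte 7: d2 ^ 60 = b2
byte 8: 22 ^ 54 = 76
byte 9: ef ^ 57 = b8

84b35b5e26eba6b276b8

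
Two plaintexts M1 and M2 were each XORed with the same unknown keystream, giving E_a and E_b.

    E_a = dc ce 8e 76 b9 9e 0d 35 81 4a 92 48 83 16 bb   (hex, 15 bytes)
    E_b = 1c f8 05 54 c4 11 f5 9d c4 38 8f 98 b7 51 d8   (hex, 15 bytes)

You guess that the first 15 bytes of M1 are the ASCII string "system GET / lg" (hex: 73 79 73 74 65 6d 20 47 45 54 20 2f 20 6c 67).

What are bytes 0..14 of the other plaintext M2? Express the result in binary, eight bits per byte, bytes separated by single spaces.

10110011 01001111 11111000 01010110 00011000 11100010 11011000 11101111 00000000 00100110 00111101 11111111 00010100 00101011 00000100

First, E_a ⊕ E_b = (M1 ⊕ K) ⊕ (M2 ⊕ K) = M1 ⊕ M2, so the key drops out. Then M2 = (M1 ⊕ M2) ⊕ M1 over the first 15 bytes.
byte 0: (dc ^ 1c) ^ 73 = c0 ^ 73 = b3
byte 1: (ce ^ f8) ^ 79 = 36 ^ 79 = 4f
byte 2: (8e ^ 05) ^ 73 = 8b ^ 73 = f8
byte 3: (76 ^ 54) ^ 74 = 22 ^ 74 = 56
byte 4: (b9 ^ c4) ^ 65 = 7d ^ 65 = 18
byte 5: (9e ^ 11) ^ 6d = 8f ^ 6d = e2
byte 6: (0d ^ f5) ^ 20 = f8 ^ 20 = d8
byte 7: (35 ^ 9d) ^ 47 = a8 ^ 47 = ef
byte 8: (81 ^ c4) ^ 45 = 45 ^ 45 = 00
byte 9: (4a ^ 38) ^ 54 = 72 ^ 54 = 26
byte 10: (92 ^ 8f) ^ 20 = 1d ^ 20 = 3d
byte 11: (48 ^ 98) ^ 2f = d0 ^ 2f = ff
byte 12: (83 ^ b7) ^ 20 = 34 ^ 20 = 14
byte 13: (16 ^ 51) ^ 6c = 47 ^ 6c = 2b
byte 14: (bb ^ d8) ^ 67 = 63 ^ 67 = 04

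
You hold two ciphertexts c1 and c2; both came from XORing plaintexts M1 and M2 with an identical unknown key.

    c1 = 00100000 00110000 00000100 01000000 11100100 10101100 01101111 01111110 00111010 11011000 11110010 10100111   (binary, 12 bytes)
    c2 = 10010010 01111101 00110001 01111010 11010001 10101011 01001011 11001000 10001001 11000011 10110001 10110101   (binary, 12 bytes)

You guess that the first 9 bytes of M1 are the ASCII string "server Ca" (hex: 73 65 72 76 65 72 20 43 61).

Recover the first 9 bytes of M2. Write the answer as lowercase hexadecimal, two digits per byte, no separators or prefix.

c128474c507504f5d2

First, c1 ⊕ c2 = (M1 ⊕ K) ⊕ (M2 ⊕ K) = M1 ⊕ M2, so the key drops out. Then M2 = (M1 ⊕ M2) ⊕ M1 over the first 9 bytes.
byte 0: (20 xor 92) xor 73 = b2 xor 73 = c1
byte 1: (30 xor 7d) xor 65 = 4d xor 65 = 28
byte 2: (04 xor 31) xor 72 = 35 xor 72 = 47
byte 3: (40 xor 7a) xor 76 = 3a xor 76 = 4c
byte 4: (e4 xor d1) xor 65 = 35 xor 65 = 50
byte 5: (ac xor ab) xor 72 = 07 xor 72 = 75
byte 6: (6f xor 4b) xor 20 = 24 xor 20 = 04
byte 7: (7e xor c8) xor 43 = b6 xor 43 = f5
byte 8: (3a xor 89) xor 61 = b3 xor 61 = d2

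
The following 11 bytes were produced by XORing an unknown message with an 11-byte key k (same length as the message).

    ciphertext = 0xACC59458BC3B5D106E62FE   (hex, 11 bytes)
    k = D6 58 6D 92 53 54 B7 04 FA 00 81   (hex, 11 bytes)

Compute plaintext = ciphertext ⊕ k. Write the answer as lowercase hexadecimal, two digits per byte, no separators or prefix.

7a9df9caef6fea1494627f

172 xor 214 = 122
197 xor  88 = 157
148 xor 109 = 249
 88 xor 146 = 202
188 xor  83 = 239
 59 xor  84 = 111
 93 xor 183 = 234
 16 xor   4 =  20
110 xor 250 = 148
 98 xor   0 =  98
254 xor 129 = 127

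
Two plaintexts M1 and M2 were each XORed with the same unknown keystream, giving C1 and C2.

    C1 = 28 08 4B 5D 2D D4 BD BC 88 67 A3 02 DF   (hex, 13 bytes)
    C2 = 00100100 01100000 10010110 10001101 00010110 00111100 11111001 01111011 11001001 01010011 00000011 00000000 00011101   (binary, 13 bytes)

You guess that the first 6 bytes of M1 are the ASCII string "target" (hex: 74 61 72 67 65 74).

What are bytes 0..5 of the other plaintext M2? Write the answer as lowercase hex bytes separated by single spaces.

First, C1 ⊕ C2 = (M1 ⊕ K) ⊕ (M2 ⊕ K) = M1 ⊕ M2, so the key drops out. Then M2 = (M1 ⊕ M2) ⊕ M1 over the first 6 bytes.
byte 0: (28 ⊕ 24) ⊕ 74 = 0c ⊕ 74 = 78
byte 1: (08 ⊕ 60) ⊕ 61 = 68 ⊕ 61 = 09
byte 2: (4b ⊕ 96) ⊕ 72 = dd ⊕ 72 = af
byte 3: (5d ⊕ 8d) ⊕ 67 = d0 ⊕ 67 = b7
byte 4: (2d ⊕ 16) ⊕ 65 = 3b ⊕ 65 = 5e
byte 5: (d4 ⊕ 3c) ⊕ 74 = e8 ⊕ 74 = 9c

78 09 af b7 5e 9c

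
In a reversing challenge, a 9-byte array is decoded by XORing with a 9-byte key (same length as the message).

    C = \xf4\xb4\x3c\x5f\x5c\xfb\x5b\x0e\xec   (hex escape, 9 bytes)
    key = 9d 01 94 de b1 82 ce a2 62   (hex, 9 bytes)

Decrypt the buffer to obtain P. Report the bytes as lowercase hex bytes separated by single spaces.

byte 0: 244 ^ 157 = 105
byte 1: 180 ^   1 = 181
byte 2:  60 ^ 148 = 168
byte 3:  95 ^ 222 = 129
byte 4:  92 ^ 177 = 237
byte 5: 251 ^ 130 = 121
byte 6:  91 ^ 206 = 149
byte 7:  14 ^ 162 = 172
byte 8: 236 ^  98 = 142

69 b5 a8 81 ed 79 95 ac 8e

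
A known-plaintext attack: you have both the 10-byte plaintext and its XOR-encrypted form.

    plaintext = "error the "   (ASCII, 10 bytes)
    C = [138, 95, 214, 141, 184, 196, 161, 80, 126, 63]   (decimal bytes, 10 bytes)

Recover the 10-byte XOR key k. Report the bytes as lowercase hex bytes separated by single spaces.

Since C = plaintext ⊕ k, XORing both sides with plaintext gives k = plaintext ⊕ C.
byte 0: 65 ^ 8a = ef
byte 1: 72 ^ 5f = 2d
byte 2: 72 ^ d6 = a4
byte 3: 6f ^ 8d = e2
byte 4: 72 ^ b8 = ca
byte 5: 20 ^ c4 = e4
byte 6: 74 ^ a1 = d5
byte 7: 68 ^ 50 = 38
byte 8: 65 ^ 7e = 1b
byte 9: 20 ^ 3f = 1f

ef 2d a4 e2 ca e4 d5 38 1b 1f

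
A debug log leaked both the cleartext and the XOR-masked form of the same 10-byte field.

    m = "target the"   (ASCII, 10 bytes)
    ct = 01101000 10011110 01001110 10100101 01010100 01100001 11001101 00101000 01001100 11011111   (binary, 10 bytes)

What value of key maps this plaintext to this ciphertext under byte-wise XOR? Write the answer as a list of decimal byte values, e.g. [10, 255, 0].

[28, 255, 60, 194, 49, 21, 237, 92, 36, 186]

Since ct = m ⊕ key, XORing both sides with m gives key = m ⊕ ct.
byte 0: 116 XOR 104 =  28
byte 1:  97 XOR 158 = 255
byte 2: 114 XOR  78 =  60
byte 3: 103 XOR 165 = 194
byte 4: 101 XOR  84 =  49
byte 5: 116 XOR  97 =  21
byte 6:  32 XOR 205 = 237
byte 7: 116 XOR  40 =  92
byte 8: 104 XOR  76 =  36
byte 9: 101 XOR 223 = 186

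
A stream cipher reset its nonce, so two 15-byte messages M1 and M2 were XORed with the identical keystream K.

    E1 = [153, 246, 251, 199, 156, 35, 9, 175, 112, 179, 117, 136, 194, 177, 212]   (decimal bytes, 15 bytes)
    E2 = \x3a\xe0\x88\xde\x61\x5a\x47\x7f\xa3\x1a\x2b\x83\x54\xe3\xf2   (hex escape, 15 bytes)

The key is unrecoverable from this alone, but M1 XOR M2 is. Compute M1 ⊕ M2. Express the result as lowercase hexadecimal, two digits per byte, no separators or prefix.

a3167319fd794ed0d3a95e0b965226

E1 ⊕ E2 = (M1 ⊕ K) ⊕ (M2 ⊕ K) = M1 ⊕ M2 — the shared key cancels under XOR.
byte 0: 10011001 xor 00111010 = 10100011
byte 1: 11110110 xor 11100000 = 00010110
byte 2: 11111011 xor 10001000 = 01110011
byte 3: 11000111 xor 11011110 = 00011001
byte 4: 10011100 xor 01100001 = 11111101
byte 5: 00100011 xor 01011010 = 01111001
byte 6: 00001001 xor 01000111 = 01001110
byte 7: 10101111 xor 01111111 = 11010000
byte 8: 01110000 xor 10100011 = 11010011
byte 9: 10110011 xor 00011010 = 10101001
byte 10: 01110101 xor 00101011 = 01011110
byte 11: 10001000 xor 10000011 = 00001011
byte 12: 11000010 xor 01010100 = 10010110
byte 13: 10110001 xor 11100011 = 01010010
byte 14: 11010100 xor 11110010 = 00100110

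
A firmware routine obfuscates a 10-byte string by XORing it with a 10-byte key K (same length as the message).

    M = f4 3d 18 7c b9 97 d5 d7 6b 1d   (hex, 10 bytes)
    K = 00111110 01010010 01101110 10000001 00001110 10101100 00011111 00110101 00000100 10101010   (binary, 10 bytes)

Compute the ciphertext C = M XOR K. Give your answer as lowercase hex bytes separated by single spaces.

ca 6f 76 fd b7 3b ca e2 6f b7

f4 ⊕ 3e = ca
3d ⊕ 52 = 6f
18 ⊕ 6e = 76
7c ⊕ 81 = fd
b9 ⊕ 0e = b7
97 ⊕ ac = 3b
d5 ⊕ 1f = ca
d7 ⊕ 35 = e2
6b ⊕ 04 = 6f
1d ⊕ aa = b7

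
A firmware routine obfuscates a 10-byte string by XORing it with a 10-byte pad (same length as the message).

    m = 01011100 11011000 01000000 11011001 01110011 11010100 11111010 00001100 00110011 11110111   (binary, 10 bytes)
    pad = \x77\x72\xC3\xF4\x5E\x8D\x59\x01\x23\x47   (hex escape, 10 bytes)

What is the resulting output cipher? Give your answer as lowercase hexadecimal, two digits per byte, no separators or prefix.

2baa832d2d59a30d10b0

XOR is its own inverse, so applying the key byte-wise gives the result directly.
5c XOR 77 = 2b
d8 XOR 72 = aa
40 XOR c3 = 83
d9 XOR f4 = 2d
73 XOR 5e = 2d
d4 XOR 8d = 59
fa XOR 59 = a3
0c XOR 01 = 0d
33 XOR 23 = 10
f7 XOR 47 = b0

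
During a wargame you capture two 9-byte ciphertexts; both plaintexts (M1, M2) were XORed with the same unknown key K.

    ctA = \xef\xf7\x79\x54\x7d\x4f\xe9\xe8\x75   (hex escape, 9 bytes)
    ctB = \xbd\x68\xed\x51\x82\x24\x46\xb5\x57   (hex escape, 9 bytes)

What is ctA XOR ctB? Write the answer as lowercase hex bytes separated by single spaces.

ctA ⊕ ctB = (M1 ⊕ K) ⊕ (M2 ⊕ K) = M1 ⊕ M2 — the shared key cancels under XOR.
ef ^ bd = 52
f7 ^ 68 = 9f
79 ^ ed = 94
54 ^ 51 = 05
7d ^ 82 = ff
4f ^ 24 = 6b
e9 ^ 46 = af
e8 ^ b5 = 5d
75 ^ 57 = 22

52 9f 94 05 ff 6b af 5d 22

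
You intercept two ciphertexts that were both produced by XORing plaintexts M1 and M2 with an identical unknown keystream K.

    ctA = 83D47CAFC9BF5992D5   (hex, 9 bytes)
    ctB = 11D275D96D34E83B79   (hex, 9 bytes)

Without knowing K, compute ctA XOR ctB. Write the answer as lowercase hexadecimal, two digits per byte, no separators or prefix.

92060976a48bb1a9ac

ctA ⊕ ctB = (M1 ⊕ K) ⊕ (M2 ⊕ K) = M1 ⊕ M2 — the shared key cancels under XOR.
10000011 xor 00010001 = 10010010
11010100 xor 11010010 = 00000110
01111100 xor 01110101 = 00001001
10101111 xor 11011001 = 01110110
11001001 xor 01101101 = 10100100
10111111 xor 00110100 = 10001011
01011001 xor 11101000 = 10110001
10010010 xor 00111011 = 10101001
11010101 xor 01111001 = 10101100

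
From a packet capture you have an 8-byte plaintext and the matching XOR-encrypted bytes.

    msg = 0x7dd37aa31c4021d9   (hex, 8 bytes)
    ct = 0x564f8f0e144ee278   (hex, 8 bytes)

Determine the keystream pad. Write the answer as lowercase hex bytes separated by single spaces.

Since ct = msg ⊕ pad, XORing both sides with msg gives pad = msg ⊕ ct.
7d xor 56 = 2b
d3 xor 4f = 9c
7a xor 8f = f5
a3 xor 0e = ad
1c xor 14 = 08
40 xor 4e = 0e
21 xor e2 = c3
d9 xor 78 = a1

2b 9c f5 ad 08 0e c3 a1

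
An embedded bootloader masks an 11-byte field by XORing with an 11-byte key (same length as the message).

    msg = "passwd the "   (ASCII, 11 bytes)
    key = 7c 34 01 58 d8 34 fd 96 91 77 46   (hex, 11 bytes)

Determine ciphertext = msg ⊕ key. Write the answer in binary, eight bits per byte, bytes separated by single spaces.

00001100 01010101 01110010 00101011 10101111 01010000 11011101 11100010 11111001 00010010 01100110

XOR is its own inverse, so applying the key byte-wise gives the result directly.
01110000 ⊕ 01111100 = 00001100
01100001 ⊕ 00110100 = 01010101
01110011 ⊕ 00000001 = 01110010
01110011 ⊕ 01011000 = 00101011
01110111 ⊕ 11011000 = 10101111
01100100 ⊕ 00110100 = 01010000
00100000 ⊕ 11111101 = 11011101
01110100 ⊕ 10010110 = 11100010
01101000 ⊕ 10010001 = 11111001
01100101 ⊕ 01110111 = 00010010
00100000 ⊕ 01000110 = 01100110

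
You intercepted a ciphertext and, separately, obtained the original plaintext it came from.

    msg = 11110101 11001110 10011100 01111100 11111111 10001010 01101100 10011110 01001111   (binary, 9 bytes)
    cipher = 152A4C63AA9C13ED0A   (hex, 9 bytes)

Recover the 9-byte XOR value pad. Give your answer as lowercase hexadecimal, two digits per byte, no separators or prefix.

e0e4d01f55167f7345

Since cipher = msg ⊕ pad, XORing both sides with msg gives pad = msg ⊕ cipher.
245 xor  21 = 224
206 xor  42 = 228
156 xor  76 = 208
124 xor  99 =  31
255 xor 170 =  85
138 xor 156 =  22
108 xor  19 = 127
158 xor 237 = 115
 79 xor  10 =  69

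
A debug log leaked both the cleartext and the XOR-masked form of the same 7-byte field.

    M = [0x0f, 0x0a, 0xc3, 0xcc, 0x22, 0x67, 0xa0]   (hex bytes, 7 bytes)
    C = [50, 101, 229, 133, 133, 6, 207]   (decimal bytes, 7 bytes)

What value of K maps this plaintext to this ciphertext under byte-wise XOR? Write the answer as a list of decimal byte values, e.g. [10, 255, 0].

[61, 111, 38, 73, 167, 97, 111]

Since C = M ⊕ K, XORing both sides with M gives K = M ⊕ C.
0f ⊕ 32 = 3d
0a ⊕ 65 = 6f
c3 ⊕ e5 = 26
cc ⊕ 85 = 49
22 ⊕ 85 = a7
67 ⊕ 06 = 61
a0 ⊕ cf = 6f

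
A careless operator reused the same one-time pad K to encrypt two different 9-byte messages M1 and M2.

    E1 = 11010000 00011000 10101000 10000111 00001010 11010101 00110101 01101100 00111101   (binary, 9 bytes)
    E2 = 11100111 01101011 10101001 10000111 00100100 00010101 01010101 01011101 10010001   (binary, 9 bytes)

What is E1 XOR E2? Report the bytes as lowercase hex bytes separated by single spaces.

37 73 01 00 2e c0 60 31 ac

E1 ⊕ E2 = (M1 ⊕ K) ⊕ (M2 ⊕ K) = M1 ⊕ M2 — the shared key cancels under XOR.
208 ⊕ 231 =  55
 24 ⊕ 107 = 115
168 ⊕ 169 =   1
135 ⊕ 135 =   0
 10 ⊕  36 =  46
213 ⊕  21 = 192
 53 ⊕  85 =  96
108 ⊕  93 =  49
 61 ⊕ 145 = 172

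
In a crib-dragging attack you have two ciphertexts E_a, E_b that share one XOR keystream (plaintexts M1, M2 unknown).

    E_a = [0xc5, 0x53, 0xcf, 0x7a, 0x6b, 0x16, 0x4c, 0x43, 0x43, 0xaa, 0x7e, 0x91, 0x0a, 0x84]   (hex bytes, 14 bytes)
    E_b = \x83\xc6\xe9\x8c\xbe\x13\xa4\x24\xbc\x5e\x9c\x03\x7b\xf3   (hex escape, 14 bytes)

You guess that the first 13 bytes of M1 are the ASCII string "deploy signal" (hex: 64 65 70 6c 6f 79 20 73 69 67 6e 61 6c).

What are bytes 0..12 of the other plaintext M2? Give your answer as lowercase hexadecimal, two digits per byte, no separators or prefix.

22f0569aba7cc81496938cf31d

First, E_a ⊕ E_b = (M1 ⊕ K) ⊕ (M2 ⊕ K) = M1 ⊕ M2, so the key drops out. Then M2 = (M1 ⊕ M2) ⊕ M1 over the first 13 bytes.
byte 0: (c5 XOR 83) XOR 64 = 46 XOR 64 = 22
byte 1: (53 XOR c6) XOR 65 = 95 XOR 65 = f0
byte 2: (cf XOR e9) XOR 70 = 26 XOR 70 = 56
byte 3: (7a XOR 8c) XOR 6c = f6 XOR 6c = 9a
byte 4: (6b XOR be) XOR 6f = d5 XOR 6f = ba
byte 5: (16 XOR 13) XOR 79 = 05 XOR 79 = 7c
byte 6: (4c XOR a4) XOR 20 = e8 XOR 20 = c8
byte 7: (43 XOR 24) XOR 73 = 67 XOR 73 = 14
byte 8: (43 XOR bc) XOR 69 = ff XOR 69 = 96
byte 9: (aa XOR 5e) XOR 67 = f4 XOR 67 = 93
byte 10: (7e XOR 9c) XOR 6e = e2 XOR 6e = 8c
byte 11: (91 XOR 03) XOR 61 = 92 XOR 61 = f3
byte 12: (0a XOR 7b) XOR 6c = 71 XOR 6c = 1d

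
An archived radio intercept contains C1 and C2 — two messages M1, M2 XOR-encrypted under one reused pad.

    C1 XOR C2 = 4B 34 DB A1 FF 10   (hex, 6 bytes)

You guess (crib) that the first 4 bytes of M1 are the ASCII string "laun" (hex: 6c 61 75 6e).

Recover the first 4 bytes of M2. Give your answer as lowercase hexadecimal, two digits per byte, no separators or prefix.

Since C1 ⊕ C2 = M1 ⊕ M2, XORing with the guessed M1 bytes yields the corresponding M2 bytes: M2 = (C1 ⊕ C2) ⊕ M1.
4b xor 6c = 27
34 xor 61 = 55
db xor 75 = ae
a1 xor 6e = cf

2755aecf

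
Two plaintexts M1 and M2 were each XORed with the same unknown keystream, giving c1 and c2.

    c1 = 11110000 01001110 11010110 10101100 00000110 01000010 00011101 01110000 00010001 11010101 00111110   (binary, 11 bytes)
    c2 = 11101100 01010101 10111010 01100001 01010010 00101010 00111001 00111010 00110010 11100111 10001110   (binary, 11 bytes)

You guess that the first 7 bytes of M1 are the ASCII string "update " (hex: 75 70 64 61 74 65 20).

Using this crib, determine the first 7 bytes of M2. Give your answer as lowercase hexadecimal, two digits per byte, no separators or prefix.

First, c1 ⊕ c2 = (M1 ⊕ K) ⊕ (M2 ⊕ K) = M1 ⊕ M2, so the key drops out. Then M2 = (M1 ⊕ M2) ⊕ M1 over the first 7 bytes.
byte 0: (f0 XOR ec) XOR 75 = 1c XOR 75 = 69
byte 1: (4e XOR 55) XOR 70 = 1b XOR 70 = 6b
byte 2: (d6 XOR ba) XOR 64 = 6c XOR 64 = 08
byte 3: (ac XOR 61) XOR 61 = cd XOR 61 = ac
byte 4: (06 XOR 52) XOR 74 = 54 XOR 74 = 20
byte 5: (42 XOR 2a) XOR 65 = 68 XOR 65 = 0d
byte 6: (1d XOR 39) XOR 20 = 24 XOR 20 = 04

696b08ac200d04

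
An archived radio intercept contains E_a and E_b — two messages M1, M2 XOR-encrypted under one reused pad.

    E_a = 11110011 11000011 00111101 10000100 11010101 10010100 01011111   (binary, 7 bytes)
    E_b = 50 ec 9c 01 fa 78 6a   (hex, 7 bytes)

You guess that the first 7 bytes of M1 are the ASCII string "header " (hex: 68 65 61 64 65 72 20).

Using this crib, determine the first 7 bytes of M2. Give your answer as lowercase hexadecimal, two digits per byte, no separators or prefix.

First, E_a ⊕ E_b = (M1 ⊕ K) ⊕ (M2 ⊕ K) = M1 ⊕ M2, so the key drops out. Then M2 = (M1 ⊕ M2) ⊕ M1 over the first 7 bytes.
byte 0: (f3 ^ 50) ^ 68 = a3 ^ 68 = cb
byte 1: (c3 ^ ec) ^ 65 = 2f ^ 65 = 4a
byte 2: (3d ^ 9c) ^ 61 = a1 ^ 61 = c0
byte 3: (84 ^ 01) ^ 64 = 85 ^ 64 = e1
byte 4: (d5 ^ fa) ^ 65 = 2f ^ 65 = 4a
byte 5: (94 ^ 78) ^ 72 = ec ^ 72 = 9e
byte 6: (5f ^ 6a) ^ 20 = 35 ^ 20 = 15

cb4ac0e14a9e15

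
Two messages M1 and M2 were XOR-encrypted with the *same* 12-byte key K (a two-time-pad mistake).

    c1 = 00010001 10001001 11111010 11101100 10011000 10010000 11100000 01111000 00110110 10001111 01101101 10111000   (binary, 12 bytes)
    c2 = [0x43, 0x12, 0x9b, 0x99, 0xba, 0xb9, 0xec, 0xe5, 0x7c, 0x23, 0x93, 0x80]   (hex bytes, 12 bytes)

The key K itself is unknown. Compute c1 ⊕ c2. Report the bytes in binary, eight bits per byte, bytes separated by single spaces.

01010010 10011011 01100001 01110101 00100010 00101001 00001100 10011101 01001010 10101100 11111110 00111000

c1 ⊕ c2 = (M1 ⊕ K) ⊕ (M2 ⊕ K) = M1 ⊕ M2 — the shared key cancels under XOR.
11 XOR 43 = 52
89 XOR 12 = 9b
fa XOR 9b = 61
ec XOR 99 = 75
98 XOR ba = 22
90 XOR b9 = 29
e0 XOR ec = 0c
78 XOR e5 = 9d
36 XOR 7c = 4a
8f XOR 23 = ac
6d XOR 93 = fe
b8 XOR 80 = 38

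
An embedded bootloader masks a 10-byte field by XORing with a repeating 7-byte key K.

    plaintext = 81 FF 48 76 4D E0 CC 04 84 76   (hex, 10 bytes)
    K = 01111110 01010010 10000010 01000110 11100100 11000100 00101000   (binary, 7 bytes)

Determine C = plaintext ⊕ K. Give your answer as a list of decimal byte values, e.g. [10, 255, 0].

The 7-byte key repeats, so the effective keystream is 7e 52 82 46 e4 c4 28 7e 52 82.
byte 0: 10000001 xor 01111110 = 11111111
byte 1: 11111111 xor 01010010 = 10101101
byte 2: 01001000 xor 10000010 = 11001010
byte 3: 01110110 xor 01000110 = 00110000
byte 4: 01001101 xor 11100100 = 10101001
byte 5: 11100000 xor 11000100 = 00100100
byte 6: 11001100 xor 00101000 = 11100100
byte 7: 00000100 xor 01111110 = 01111010
byte 8: 10000100 xor 01010010 = 11010110
byte 9: 01110110 xor 10000010 = 11110100

[255, 173, 202, 48, 169, 36, 228, 122, 214, 244]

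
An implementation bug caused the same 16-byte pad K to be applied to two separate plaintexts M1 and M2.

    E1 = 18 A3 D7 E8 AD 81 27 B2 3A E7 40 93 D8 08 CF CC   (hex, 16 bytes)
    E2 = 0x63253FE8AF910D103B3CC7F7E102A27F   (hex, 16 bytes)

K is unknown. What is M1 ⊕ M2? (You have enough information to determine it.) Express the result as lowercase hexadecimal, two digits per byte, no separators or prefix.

7b86e80002102aa201db8764390a6db3

E1 ⊕ E2 = (M1 ⊕ K) ⊕ (M2 ⊕ K) = M1 ⊕ M2 — the shared key cancels under XOR.
 24 XOR  99 = 123
163 XOR  37 = 134
215 XOR  63 = 232
232 XOR 232 =   0
173 XOR 175 =   2
129 XOR 145 =  16
 39 XOR  13 =  42
178 XOR  16 = 162
 58 XOR  59 =   1
231 XOR  60 = 219
 64 XOR 199 = 135
147 XOR 247 = 100
216 XOR 225 =  57
  8 XOR   2 =  10
207 XOR 162 = 109
204 XOR 127 = 179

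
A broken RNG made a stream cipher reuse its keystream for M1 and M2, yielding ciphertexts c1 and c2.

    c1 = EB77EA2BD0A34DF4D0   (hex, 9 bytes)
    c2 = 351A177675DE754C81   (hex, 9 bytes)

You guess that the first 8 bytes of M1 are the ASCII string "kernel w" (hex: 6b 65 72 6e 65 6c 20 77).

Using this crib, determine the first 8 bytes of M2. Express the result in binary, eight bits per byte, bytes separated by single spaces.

First, c1 ⊕ c2 = (M1 ⊕ K) ⊕ (M2 ⊕ K) = M1 ⊕ M2, so the key drops out. Then M2 = (M1 ⊕ M2) ⊕ M1 over the first 8 bytes.
byte 0: (eb XOR 35) XOR 6b = de XOR 6b = b5
byte 1: (77 XOR 1a) XOR 65 = 6d XOR 65 = 08
byte 2: (ea XOR 17) XOR 72 = fd XOR 72 = 8f
byte 3: (2b XOR 76) XOR 6e = 5d XOR 6e = 33
byte 4: (d0 XOR 75) XOR 65 = a5 XOR 65 = c0
byte 5: (a3 XOR de) XOR 6c = 7d XOR 6c = 11
byte 6: (4d XOR 75) XOR 20 = 38 XOR 20 = 18
byte 7: (f4 XOR 4c) XOR 77 = b8 XOR 77 = cf

10110101 00001000 10001111 00110011 11000000 00010001 00011000 11001111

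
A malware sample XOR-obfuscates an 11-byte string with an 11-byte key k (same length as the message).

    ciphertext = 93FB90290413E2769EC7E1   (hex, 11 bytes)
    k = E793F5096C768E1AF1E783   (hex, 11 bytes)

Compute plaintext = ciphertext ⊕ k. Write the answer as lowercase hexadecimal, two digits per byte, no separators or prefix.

7468652068656c6c6f2062

93 ^ e7 = 74
fb ^ 93 = 68
90 ^ f5 = 65
29 ^ 09 = 20
04 ^ 6c = 68
13 ^ 76 = 65
e2 ^ 8e = 6c
76 ^ 1a = 6c
9e ^ f1 = 6f
c7 ^ e7 = 20
e1 ^ 83 = 62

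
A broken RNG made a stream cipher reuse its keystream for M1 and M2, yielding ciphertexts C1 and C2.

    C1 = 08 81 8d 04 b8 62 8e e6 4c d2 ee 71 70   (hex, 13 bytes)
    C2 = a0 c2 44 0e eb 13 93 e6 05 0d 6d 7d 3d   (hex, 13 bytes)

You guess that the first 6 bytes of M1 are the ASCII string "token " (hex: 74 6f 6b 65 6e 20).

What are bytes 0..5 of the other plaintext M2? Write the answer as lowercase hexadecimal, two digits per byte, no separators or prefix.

dc2ca26f3d51

First, C1 ⊕ C2 = (M1 ⊕ K) ⊕ (M2 ⊕ K) = M1 ⊕ M2, so the key drops out. Then M2 = (M1 ⊕ M2) ⊕ M1 over the first 6 bytes.
byte 0: (08 ⊕ a0) ⊕ 74 = a8 ⊕ 74 = dc
byte 1: (81 ⊕ c2) ⊕ 6f = 43 ⊕ 6f = 2c
byte 2: (8d ⊕ 44) ⊕ 6b = c9 ⊕ 6b = a2
byte 3: (04 ⊕ 0e) ⊕ 65 = 0a ⊕ 65 = 6f
byte 4: (b8 ⊕ eb) ⊕ 6e = 53 ⊕ 6e = 3d
byte 5: (62 ⊕ 13) ⊕ 20 = 71 ⊕ 20 = 51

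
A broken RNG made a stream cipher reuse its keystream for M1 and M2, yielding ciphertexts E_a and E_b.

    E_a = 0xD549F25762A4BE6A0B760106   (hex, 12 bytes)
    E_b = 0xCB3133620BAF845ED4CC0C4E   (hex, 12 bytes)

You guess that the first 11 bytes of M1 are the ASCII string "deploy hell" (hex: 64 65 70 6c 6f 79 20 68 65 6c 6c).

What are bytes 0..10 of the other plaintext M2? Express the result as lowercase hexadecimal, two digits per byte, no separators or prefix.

First, E_a ⊕ E_b = (M1 ⊕ K) ⊕ (M2 ⊕ K) = M1 ⊕ M2, so the key drops out. Then M2 = (M1 ⊕ M2) ⊕ M1 over the first 11 bytes.
byte 0: (d5 XOR cb) XOR 64 = 1e XOR 64 = 7a
byte 1: (49 XOR 31) XOR 65 = 78 XOR 65 = 1d
byte 2: (f2 XOR 33) XOR 70 = c1 XOR 70 = b1
byte 3: (57 XOR 62) XOR 6c = 35 XOR 6c = 59
byte 4: (62 XOR 0b) XOR 6f = 69 XOR 6f = 06
byte 5: (a4 XOR af) XOR 79 = 0b XOR 79 = 72
byte 6: (be XOR 84) XOR 20 = 3a XOR 20 = 1a
byte 7: (6a XOR 5e) XOR 68 = 34 XOR 68 = 5c
byte 8: (0b XOR d4) XOR 65 = df XOR 65 = ba
byte 9: (76 XOR cc) XOR 6c = ba XOR 6c = d6
byte 10: (01 XOR 0c) XOR 6c = 0d XOR 6c = 61

7a1db15906721a5cbad661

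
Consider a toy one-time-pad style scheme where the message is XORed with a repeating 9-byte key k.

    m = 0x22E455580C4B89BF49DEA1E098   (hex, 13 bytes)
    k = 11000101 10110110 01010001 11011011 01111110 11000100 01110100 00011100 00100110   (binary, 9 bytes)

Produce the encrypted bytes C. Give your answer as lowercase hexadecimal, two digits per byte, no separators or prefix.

e7520483728ffda36f1b17b143

The 9-byte key repeats, so the effective keystream is c5 b6 51 db 7e c4 74 1c 26 c5 b6 51 db.
byte 0: 00100010 ^ 11000101 = 11100111
byte 1: 11100100 ^ 10110110 = 01010010
byte 2: 01010101 ^ 01010001 = 00000100
byte 3: 01011000 ^ 11011011 = 10000011
byte 4: 00001100 ^ 01111110 = 01110010
byte 5: 01001011 ^ 11000100 = 10001111
byte 6: 10001001 ^ 01110100 = 11111101
byte 7: 10111111 ^ 00011100 = 10100011
byte 8: 01001001 ^ 00100110 = 01101111
byte 9: 11011110 ^ 11000101 = 00011011
byte 10: 10100001 ^ 10110110 = 00010111
byte 11: 11100000 ^ 01010001 = 10110001
byte 12: 10011000 ^ 11011011 = 01000011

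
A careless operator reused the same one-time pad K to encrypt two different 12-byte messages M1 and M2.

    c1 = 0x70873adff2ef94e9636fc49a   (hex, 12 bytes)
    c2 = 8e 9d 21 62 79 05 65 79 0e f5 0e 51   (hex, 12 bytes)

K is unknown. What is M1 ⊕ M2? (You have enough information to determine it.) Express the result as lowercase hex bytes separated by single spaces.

fe 1a 1b bd 8b ea f1 90 6d 9a ca cb

c1 ⊕ c2 = (M1 ⊕ K) ⊕ (M2 ⊕ K) = M1 ⊕ M2 — the shared key cancels under XOR.
byte 0: 70 XOR 8e = fe
byte 1: 87 XOR 9d = 1a
byte 2: 3a XOR 21 = 1b
byte 3: df XOR 62 = bd
byte 4: f2 XOR 79 = 8b
byte 5: ef XOR 05 = ea
byte 6: 94 XOR 65 = f1
byte 7: e9 XOR 79 = 90
byte 8: 63 XOR 0e = 6d
byte 9: 6f XOR f5 = 9a
byte 10: c4 XOR 0e = ca
byte 11: 9a XOR 51 = cb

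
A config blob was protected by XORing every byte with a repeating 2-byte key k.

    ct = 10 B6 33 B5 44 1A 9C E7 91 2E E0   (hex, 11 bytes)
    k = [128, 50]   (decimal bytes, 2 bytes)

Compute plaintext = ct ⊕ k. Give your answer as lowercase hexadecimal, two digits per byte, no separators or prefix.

9084b387c4281cd5111c60

The 2-byte key repeats, so the effective keystream is 80 32 80 32 80 32 80 32 80 32 80.
byte 0:  16 xor 128 = 144
byte 1: 182 xor  50 = 132
byte 2:  51 xor 128 = 179
byte 3: 181 xor  50 = 135
byte 4:  68 xor 128 = 196
byte 5:  26 xor  50 =  40
byte 6: 156 xor 128 =  28
byte 7: 231 xor  50 = 213
byte 8: 145 xor 128 =  17
byte 9:  46 xor  50 =  28
byte 10: 224 xor 128 =  96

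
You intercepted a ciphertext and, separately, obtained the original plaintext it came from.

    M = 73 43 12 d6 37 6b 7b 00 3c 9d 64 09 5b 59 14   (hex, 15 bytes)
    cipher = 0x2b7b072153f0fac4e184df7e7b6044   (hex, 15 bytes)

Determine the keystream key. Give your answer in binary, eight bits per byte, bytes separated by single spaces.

Since cipher = M ⊕ key, XORing both sides with M gives key = M ⊕ cipher.
byte 0: 73 ⊕ 2b = 58
byte 1: 43 ⊕ 7b = 38
byte 2: 12 ⊕ 07 = 15
byte 3: d6 ⊕ 21 = f7
byte 4: 37 ⊕ 53 = 64
byte 5: 6b ⊕ f0 = 9b
byte 6: 7b ⊕ fa = 81
byte 7: 00 ⊕ c4 = c4
byte 8: 3c ⊕ e1 = dd
byte 9: 9d ⊕ 84 = 19
byte 10: 64 ⊕ df = bb
byte 11: 09 ⊕ 7e = 77
byte 12: 5b ⊕ 7b = 20
byte 13: 59 ⊕ 60 = 39
byte 14: 14 ⊕ 44 = 50

01011000 00111000 00010101 11110111 01100100 10011011 10000001 11000100 11011101 00011001 10111011 01110111 00100000 00111001 01010000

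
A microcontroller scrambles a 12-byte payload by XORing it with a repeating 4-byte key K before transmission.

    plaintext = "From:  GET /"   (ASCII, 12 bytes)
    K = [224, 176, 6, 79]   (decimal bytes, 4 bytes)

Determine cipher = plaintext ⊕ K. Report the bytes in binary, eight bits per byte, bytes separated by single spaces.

10100110 11000010 01101001 00100010 11011010 10010000 00100110 00001000 10100101 11100100 00100110 01100000

The 4-byte key repeats, so the effective keystream is e0 b0 06 4f e0 b0 06 4f e0 b0 06 4f.
byte 0: 46 XOR e0 = a6
byte 1: 72 XOR b0 = c2
byte 2: 6f XOR 06 = 69
byte 3: 6d XOR 4f = 22
byte 4: 3a XOR e0 = da
byte 5: 20 XOR b0 = 90
byte 6: 20 XOR 06 = 26
byte 7: 47 XOR 4f = 08
byte 8: 45 XOR e0 = a5
byte 9: 54 XOR b0 = e4
byte 10: 20 XOR 06 = 26
byte 11: 2f XOR 4f = 60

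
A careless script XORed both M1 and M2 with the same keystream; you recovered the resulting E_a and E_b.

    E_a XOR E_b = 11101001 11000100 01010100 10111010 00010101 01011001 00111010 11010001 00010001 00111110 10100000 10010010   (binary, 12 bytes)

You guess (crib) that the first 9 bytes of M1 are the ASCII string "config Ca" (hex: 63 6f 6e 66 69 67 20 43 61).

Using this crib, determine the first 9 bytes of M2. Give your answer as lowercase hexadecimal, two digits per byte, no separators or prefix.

8aab3adc7c3e1a9270

Since E_a ⊕ E_b = M1 ⊕ M2, XORing with the guessed M1 bytes yields the corresponding M2 bytes: M2 = (E_a ⊕ E_b) ⊕ M1.
11101001 XOR 01100011 = 10001010
11000100 XOR 01101111 = 10101011
01010100 XOR 01101110 = 00111010
10111010 XOR 01100110 = 11011100
00010101 XOR 01101001 = 01111100
01011001 XOR 01100111 = 00111110
00111010 XOR 00100000 = 00011010
11010001 XOR 01000011 = 10010010
00010001 XOR 01100001 = 01110000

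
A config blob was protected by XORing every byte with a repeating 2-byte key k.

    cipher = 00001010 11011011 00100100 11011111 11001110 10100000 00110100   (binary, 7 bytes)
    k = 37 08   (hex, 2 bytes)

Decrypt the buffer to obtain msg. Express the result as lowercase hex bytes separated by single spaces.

The 2-byte key repeats, so the effective keystream is 37 08 37 08 37 08 37.
byte 0: 00001010 ⊕ 00110111 = 00111101
byte 1: 11011011 ⊕ 00001000 = 11010011
byte 2: 00100100 ⊕ 00110111 = 00010011
byte 3: 11011111 ⊕ 00001000 = 11010111
byte 4: 11001110 ⊕ 00110111 = 11111001
byte 5: 10100000 ⊕ 00001000 = 10101000
byte 6: 00110100 ⊕ 00110111 = 00000011

3d d3 13 d7 f9 a8 03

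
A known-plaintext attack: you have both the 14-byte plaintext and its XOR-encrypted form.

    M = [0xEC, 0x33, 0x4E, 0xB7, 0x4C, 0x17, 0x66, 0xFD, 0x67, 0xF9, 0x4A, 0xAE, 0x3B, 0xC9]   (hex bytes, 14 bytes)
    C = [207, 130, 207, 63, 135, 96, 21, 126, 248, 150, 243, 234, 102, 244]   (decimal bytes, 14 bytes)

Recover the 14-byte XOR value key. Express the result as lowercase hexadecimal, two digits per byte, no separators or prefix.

Since C = M ⊕ key, XORing both sides with M gives key = M ⊕ C.
11101100 xor 11001111 = 00100011
00110011 xor 10000010 = 10110001
01001110 xor 11001111 = 10000001
10110111 xor 00111111 = 10001000
01001100 xor 10000111 = 11001011
00010111 xor 01100000 = 01110111
01100110 xor 00010101 = 01110011
11111101 xor 01111110 = 10000011
01100111 xor 11111000 = 10011111
11111001 xor 10010110 = 01101111
01001010 xor 11110011 = 10111001
10101110 xor 11101010 = 01000100
00111011 xor 01100110 = 01011101
11001001 xor 11110100 = 00111101

23b18188cb7773839f6fb9445d3d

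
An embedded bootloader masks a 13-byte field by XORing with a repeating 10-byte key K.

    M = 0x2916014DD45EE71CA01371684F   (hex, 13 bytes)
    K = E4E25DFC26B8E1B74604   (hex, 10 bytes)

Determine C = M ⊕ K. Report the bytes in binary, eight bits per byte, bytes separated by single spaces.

The 10-byte key repeats, so the effective keystream is e4 e2 5d fc 26 b8 e1 b7 46 04 e4 e2 5d.
byte 0: 29 ⊕ e4 = cd
byte 1: 16 ⊕ e2 = f4
byte 2: 01 ⊕ 5d = 5c
byte 3: 4d ⊕ fc = b1
byte 4: d4 ⊕ 26 = f2
byte 5: 5e ⊕ b8 = e6
byte 6: e7 ⊕ e1 = 06
byte 7: 1c ⊕ b7 = ab
byte 8: a0 ⊕ 46 = e6
byte 9: 13 ⊕ 04 = 17
byte 10: 71 ⊕ e4 = 95
byte 11: 68 ⊕ e2 = 8a
byte 12: 4f ⊕ 5d = 12

11001101 11110100 01011100 10110001 11110010 11100110 00000110 10101011 11100110 00010111 10010101 10001010 00010010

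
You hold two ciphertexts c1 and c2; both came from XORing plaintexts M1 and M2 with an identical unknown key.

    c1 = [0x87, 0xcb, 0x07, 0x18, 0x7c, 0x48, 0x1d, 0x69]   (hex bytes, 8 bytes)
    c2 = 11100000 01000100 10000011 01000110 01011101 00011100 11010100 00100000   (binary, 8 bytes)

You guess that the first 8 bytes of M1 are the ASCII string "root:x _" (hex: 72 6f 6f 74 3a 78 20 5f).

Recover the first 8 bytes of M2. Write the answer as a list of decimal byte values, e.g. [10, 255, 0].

First, c1 ⊕ c2 = (M1 ⊕ K) ⊕ (M2 ⊕ K) = M1 ⊕ M2, so the key drops out. Then M2 = (M1 ⊕ M2) ⊕ M1 over the first 8 bytes.
byte 0: (87 xor e0) xor 72 = 67 xor 72 = 15
byte 1: (cb xor 44) xor 6f = 8f xor 6f = e0
byte 2: (07 xor 83) xor 6f = 84 xor 6f = eb
byte 3: (18 xor 46) xor 74 = 5e xor 74 = 2a
byte 4: (7c xor 5d) xor 3a = 21 xor 3a = 1b
byte 5: (48 xor 1c) xor 78 = 54 xor 78 = 2c
byte 6: (1d xor d4) xor 20 = c9 xor 20 = e9
byte 7: (69 xor 20) xor 5f = 49 xor 5f = 16

[21, 224, 235, 42, 27, 44, 233, 22]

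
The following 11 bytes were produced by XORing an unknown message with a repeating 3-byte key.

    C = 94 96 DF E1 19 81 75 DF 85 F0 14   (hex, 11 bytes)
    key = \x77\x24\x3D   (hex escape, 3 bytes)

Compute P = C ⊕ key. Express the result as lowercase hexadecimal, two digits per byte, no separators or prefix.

The 3-byte key repeats, so the effective keystream is 77 24 3d 77 24 3d 77 24 3d 77 24.
byte 0: 148 ^ 119 = 227
byte 1: 150 ^  36 = 178
byte 2: 223 ^  61 = 226
byte 3: 225 ^ 119 = 150
byte 4:  25 ^  36 =  61
byte 5: 129 ^  61 = 188
byte 6: 117 ^ 119 =   2
byte 7: 223 ^  36 = 251
byte 8: 133 ^  61 = 184
byte 9: 240 ^ 119 = 135
byte 10:  20 ^  36 =  48

e3b2e2963dbc02fbb88730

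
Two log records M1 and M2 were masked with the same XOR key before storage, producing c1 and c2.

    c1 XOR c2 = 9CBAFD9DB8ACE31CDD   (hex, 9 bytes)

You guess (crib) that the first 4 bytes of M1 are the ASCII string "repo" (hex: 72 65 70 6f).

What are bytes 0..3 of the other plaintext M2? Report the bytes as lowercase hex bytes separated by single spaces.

ee df 8d f2

Since c1 ⊕ c2 = M1 ⊕ M2, XORing with the guessed M1 bytes yields the corresponding M2 bytes: M2 = (c1 ⊕ c2) ⊕ M1.
9c XOR 72 = ee
ba XOR 65 = df
fd XOR 70 = 8d
9d XOR 6f = f2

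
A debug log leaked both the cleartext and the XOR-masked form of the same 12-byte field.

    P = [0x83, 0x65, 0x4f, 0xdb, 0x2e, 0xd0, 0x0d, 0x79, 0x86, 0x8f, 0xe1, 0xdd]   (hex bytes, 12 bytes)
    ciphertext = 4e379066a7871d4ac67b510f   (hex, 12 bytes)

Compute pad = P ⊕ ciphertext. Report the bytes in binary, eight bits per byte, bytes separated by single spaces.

11001101 01010010 11011111 10111101 10001001 01010111 00010000 00110011 01000000 11110100 10110000 11010010

Since ciphertext = P ⊕ pad, XORing both sides with P gives pad = P ⊕ ciphertext.
byte 0: 10000011 ^ 01001110 = 11001101
byte 1: 01100101 ^ 00110111 = 01010010
byte 2: 01001111 ^ 10010000 = 11011111
byte 3: 11011011 ^ 01100110 = 10111101
byte 4: 00101110 ^ 10100111 = 10001001
byte 5: 11010000 ^ 10000111 = 01010111
byte 6: 00001101 ^ 00011101 = 00010000
byte 7: 01111001 ^ 01001010 = 00110011
byte 8: 10000110 ^ 11000110 = 01000000
byte 9: 10001111 ^ 01111011 = 11110100
byte 10: 11100001 ^ 01010001 = 10110000
byte 11: 11011101 ^ 00001111 = 11010010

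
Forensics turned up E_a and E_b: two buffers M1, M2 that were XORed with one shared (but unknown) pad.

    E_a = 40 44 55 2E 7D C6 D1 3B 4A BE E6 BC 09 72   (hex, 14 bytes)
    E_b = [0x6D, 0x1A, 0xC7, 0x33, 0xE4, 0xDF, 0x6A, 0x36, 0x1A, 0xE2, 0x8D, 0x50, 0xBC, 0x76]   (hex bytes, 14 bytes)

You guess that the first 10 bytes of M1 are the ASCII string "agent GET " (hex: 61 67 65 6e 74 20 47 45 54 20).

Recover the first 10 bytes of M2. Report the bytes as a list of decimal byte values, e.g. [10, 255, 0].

[76, 57, 247, 115, 237, 57, 252, 72, 4, 124]

First, E_a ⊕ E_b = (M1 ⊕ K) ⊕ (M2 ⊕ K) = M1 ⊕ M2, so the key drops out. Then M2 = (M1 ⊕ M2) ⊕ M1 over the first 10 bytes.
byte 0: (40 XOR 6d) XOR 61 = 2d XOR 61 = 4c
byte 1: (44 XOR 1a) XOR 67 = 5e XOR 67 = 39
byte 2: (55 XOR c7) XOR 65 = 92 XOR 65 = f7
byte 3: (2e XOR 33) XOR 6e = 1d XOR 6e = 73
byte 4: (7d XOR e4) XOR 74 = 99 XOR 74 = ed
byte 5: (c6 XOR df) XOR 20 = 19 XOR 20 = 39
byte 6: (d1 XOR 6a) XOR 47 = bb XOR 47 = fc
byte 7: (3b XOR 36) XOR 45 = 0d XOR 45 = 48
byte 8: (4a XOR 1a) XOR 54 = 50 XOR 54 = 04
byte 9: (be XOR e2) XOR 20 = 5c XOR 20 = 7c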